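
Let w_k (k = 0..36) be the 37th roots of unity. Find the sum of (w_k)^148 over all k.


The roots are w_k = w^k with w = e^(2*pi*i/37), and (w^k)^148 = (w^148)^k.
So S = 1 + u + u^2 + ... + u^(36) with u = w^148.
148 = 4*37 + 0, so 148 is a multiple of 37 and u = (w^37)^4 = 1.
Every one of the 37 terms equals 1: S = 37

S = 37


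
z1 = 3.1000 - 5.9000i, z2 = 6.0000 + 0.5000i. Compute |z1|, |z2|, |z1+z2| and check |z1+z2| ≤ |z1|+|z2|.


|z1| = sqrt(3.1^2 + (-5.9)^2) = sqrt(44.42) = 6.6648
|z2| = sqrt(6^2 + 0.5^2) = sqrt(36.25) = 6.0208
z1+z2 = 9.1000 - 5.4000i
|z1+z2| = sqrt(111.97) = 10.5816
|z1|+|z2| = 6.6648 + 6.0208 = 12.6856

|z1+z2| = 10.5816 ≤ |z1|+|z2| = 12.6856 (verified)


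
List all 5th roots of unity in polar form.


The 5th roots of unity are cis(360k/5°) for k=0..4
Angle step = 360/5 = 72°
Primitive root: cis(72°)
Primitive root = 0.3090 + 0.9511i

5 roots at angles: 0°, 72°, 144°, 216°, 288°


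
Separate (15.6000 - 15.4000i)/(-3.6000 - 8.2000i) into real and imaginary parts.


Multiply by conjugate: (15.6000 - 15.4000i)(-3.6000 + 8.2000i) / ((-3.6)^2 + (-8.2)^2)
Numerator real = 15.6*(-3.6) - (15.4)*(-8.2) = 70.12
Numerator imag = -15.4*(-3.6) - 15.6*(-8.2) = 183.36
Denominator = 80.2
Re(z) = 70.12/80.2 = 0.8743
Im(z) = 183.36/80.2 = 2.2863

Re(z) = 0.8743, Im(z) = 2.2863


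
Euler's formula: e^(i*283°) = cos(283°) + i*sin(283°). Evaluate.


cos(283°) = 0.2250
sin(283°) = -0.9744

e^(i*283°) = 0.2250 - 0.9744i


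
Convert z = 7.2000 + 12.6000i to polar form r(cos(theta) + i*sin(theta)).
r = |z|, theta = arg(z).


r = sqrt(51.84+158.76) = sqrt(210.6) = 14.5121
theta = atan2(12.6, 7.2) = 60.2551 degrees

r = 14.5121, theta = 60.2551 degrees


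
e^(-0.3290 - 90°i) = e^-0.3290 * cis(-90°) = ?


e^-0.3290 = 0.7196
cos(-90°) = 0
sin(-90°) = -1
Real = 0.7196*0 = 0
Imag = 0.7196*(-1) = -0.7196

0 - 0.7196i


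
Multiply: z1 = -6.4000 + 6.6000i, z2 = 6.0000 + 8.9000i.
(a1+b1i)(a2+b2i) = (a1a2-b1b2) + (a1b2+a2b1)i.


Real = -6.4*6 - 6.6*8.9 = -38.4 - 58.74 = -97.14
Imag = -6.4*8.9 + 6*6.6 = -56.96 + 39.6 = -17.36

-97.1400 - 17.3600i


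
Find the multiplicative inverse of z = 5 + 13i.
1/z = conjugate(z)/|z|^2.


|z|^2 = 25+169 = 194
1/z = (5 - 13i)/194

1/z = 0.0258 - 0.0670i


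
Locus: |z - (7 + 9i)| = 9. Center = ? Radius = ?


|z - z0| = r is a circle with center z0 and radius r.
Center = (7, 9), radius = 9

Circle with center (7, 9) and radius 9


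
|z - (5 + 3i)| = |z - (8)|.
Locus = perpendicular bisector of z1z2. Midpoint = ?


Equal distances means the locus is the perpendicular bisector of z1 and z2.
Midpoint = ((5+8)/2, (3+0)/2) = (6.5000, 1.5000)

Perpendicular bisector through (6.5000, 1.5000)


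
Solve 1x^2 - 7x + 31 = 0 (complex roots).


disc = (-7)^2 - 4*1*31 = 49 - 124 = -75
sqrt(|disc|) = sqrt(75) = 8.6603
Real part = 7/(2*1) = 3.5000
Imag part = 8.6603/(2*1) = 4.3301

3.5000 ± 4.3301i


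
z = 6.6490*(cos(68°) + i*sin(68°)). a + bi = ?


a = 6.6490*cos(68°) = 6.6490*0.37461 = 2.4908
b = 6.6490*sin(68°) = 6.6490*0.92718 = 6.1648

2.4908 + 6.1648i


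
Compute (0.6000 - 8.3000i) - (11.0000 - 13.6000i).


Real: 0.6 - 11 = -10.4
Imag: -8.3 + 13.6 = 5.3

-10.4000 + 5.3000i


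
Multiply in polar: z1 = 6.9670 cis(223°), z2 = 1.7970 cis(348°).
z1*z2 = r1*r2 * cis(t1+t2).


r = 6.9670 * 1.7970 = 12.5197
theta = 223° + 348° = 571° = 211° (mod 360)

12.5197 cis(211°)


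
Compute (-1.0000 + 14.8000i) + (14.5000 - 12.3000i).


Real: -1 + 14.5 = 13.5
Imag: 14.8 - 12.3 = 2.5

13.5000 + 2.5000i


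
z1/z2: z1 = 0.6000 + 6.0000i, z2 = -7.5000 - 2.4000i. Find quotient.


Conjugate of z2 = -7.5000 + 2.4000i
Numerator: (0.6000 + 6.0000i)(-7.5000 + 2.4000i) = -18.9000 - 43.5600i
Denominator: (-7.5)^2 + (-2.4)^2 = 62.01
Result = (-18.9000 - 43.5600i)/62.01

-0.3048 - 0.7025i


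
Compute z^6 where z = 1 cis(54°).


r^6 = 1^6 = 1
n*theta = 6*54° = 324° = 324° (mod 360)
a = 1*cos(324°) = 0.8090
b = 1*sin(324°) = -0.5878

1 cis(324°) = 0.8090 - 0.5878i


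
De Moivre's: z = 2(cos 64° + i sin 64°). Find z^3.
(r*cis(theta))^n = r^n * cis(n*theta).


r^3 = 2^3 = 8
n*theta = 3*64° = 192° = 192° (mod 360)
a = 8*cos(192°) = -7.8252
b = 8*sin(192°) = -1.6633

8 cis(192°) = -7.8252 - 1.6633i


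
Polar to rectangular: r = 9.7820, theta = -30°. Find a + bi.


a = 9.7820*cos(-30°) = 9.7820*0.86603 = 8.4715
b = 9.7820*sin(-30°) = 9.7820*(-0.5) = -4.8910

8.4715 - 4.8910i


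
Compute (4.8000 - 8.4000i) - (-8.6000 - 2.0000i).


Real: 4.8 + 8.6 = 13.4
Imag: -8.4 + 2 = -6.4

13.4000 - 6.4000i


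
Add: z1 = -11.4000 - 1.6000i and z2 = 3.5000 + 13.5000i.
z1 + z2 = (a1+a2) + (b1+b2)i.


Real: -11.4 + 3.5 = -7.9
Imag: -1.6 + 13.5 = 11.9

-7.9000 + 11.9000i


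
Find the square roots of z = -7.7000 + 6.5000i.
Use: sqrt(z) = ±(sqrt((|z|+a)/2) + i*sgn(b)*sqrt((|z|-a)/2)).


|z| = sqrt(59.29+42.25) = 10.0767
sqrt((|z|+a)/2) = sqrt((10.0767+(-7.7))/2) = sqrt(1.1884) = 1.0901
sqrt((|z|-a)/2) = sqrt((10.0767-(-7.7))/2) = sqrt(8.8884) = 2.9813

±(1.0901 + 2.9813i) i.e. 1.0901 + 2.9813i and -1.0901 - 2.9813i


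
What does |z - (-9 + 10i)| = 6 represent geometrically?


|z - z0| = r is a circle with center z0 and radius r.
Center = (-9, 10), radius = 6

Circle with center (-9, 10) and radius 6


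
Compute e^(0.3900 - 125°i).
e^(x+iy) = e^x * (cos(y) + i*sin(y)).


e^0.3900 = 1.4770
cos(-125°) = -0.5736
sin(-125°) = -0.81915
Real = 1.4770*(-0.5736) = -0.8472
Imag = 1.4770*(-0.81915) = -1.2099

-0.8472 - 1.2099i


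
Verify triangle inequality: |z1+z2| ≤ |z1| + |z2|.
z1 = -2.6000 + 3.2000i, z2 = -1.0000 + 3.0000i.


|z1| = sqrt((-2.6)^2 + 3.2^2) = sqrt(17) = 4.1231
|z2| = sqrt((-1)^2 + 3^2) = sqrt(10) = 3.1623
z1+z2 = -3.6000 + 6.2000i
|z1+z2| = sqrt(51.4) = 7.1694
|z1|+|z2| = 4.1231 + 3.1623 = 7.2854

|z1+z2| = 7.1694 ≤ |z1|+|z2| = 7.2854 (verified)


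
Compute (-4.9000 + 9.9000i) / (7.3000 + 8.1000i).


Conjugate of z2 = 7.3000 - 8.1000i
Numerator: (-4.9000 + 9.9000i)(7.3000 - 8.1000i) = 44.4200 + 111.9600i
Denominator: 7.3^2 + 8.1^2 = 118.9
Result = (44.4200 + 111.9600i)/118.9

0.3736 + 0.9416i


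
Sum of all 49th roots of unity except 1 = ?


With w = e^(2*pi*i/49), all 49 of the 49th roots of unity w^0 = 1, w, ..., w^(48) sum to 0: 1 + w + ... + w^(48) = (1 - w^49)/(1 - w) = 0 since w^49 = 1, w ≠ 1.
Removing the root 1: w + w^2 + ... + w^(48) = 0 - 1 = -1

Sum = -1


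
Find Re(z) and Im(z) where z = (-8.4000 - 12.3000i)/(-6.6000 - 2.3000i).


Multiply by conjugate: (-8.4000 - 12.3000i)(-6.6000 + 2.3000i) / ((-6.6)^2 + (-2.3)^2)
Numerator real = -8.4*(-6.6) - (12.3)*(-2.3) = 83.73
Numerator imag = -12.3*(-6.6) - (-8.4)*(-2.3) = 61.86
Denominator = 48.85
Re(z) = 83.73/48.85 = 1.7140
Im(z) = 61.86/48.85 = 1.2663

Re(z) = 1.7140, Im(z) = 1.2663


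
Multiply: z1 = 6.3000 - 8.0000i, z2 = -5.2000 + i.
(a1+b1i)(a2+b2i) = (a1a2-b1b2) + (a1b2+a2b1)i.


Real = 6.3*(-5.2) - (-8)*1 = -32.76 - (-8) = -24.76
Imag = 6.3*1 - (5.2)*(-8) = 6.3 + 41.6 = 47.9

-24.7600 + 47.9000i


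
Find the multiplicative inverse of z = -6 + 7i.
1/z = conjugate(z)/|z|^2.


|z|^2 = 36+49 = 85
1/z = (-6 - 7i)/85

1/z = -0.0706 - 0.0824i


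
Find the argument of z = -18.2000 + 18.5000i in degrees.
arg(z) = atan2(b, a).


Re = -18.2, Im = 18.5
arg = atan2(18.5, -18.2) = 134.5317 degrees

arg(z) = 134.5317 degrees


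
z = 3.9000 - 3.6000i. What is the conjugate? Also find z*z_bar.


z_bar = 3.9000 + 3.6000i
z*z_bar = 3.9^2 + (-3.6)^2 = 15.21 + 12.96 = 28.17

z_bar = 3.9000 + 3.6000i, z*z_bar = 28.17


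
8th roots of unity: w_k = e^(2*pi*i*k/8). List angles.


The 8th roots of unity are cis(360k/8°) for k=0..7
Angle step = 360/8 = 45°
Primitive root: cis(45°)
Primitive root = 0.7071 + 0.7071i

8 roots at angles: 0°, 45°, 90°, 135°, 180°, 225°, 270°, 315°


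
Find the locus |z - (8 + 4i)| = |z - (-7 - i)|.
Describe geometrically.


Equal distances means the locus is the perpendicular bisector of z1 and z2.
Midpoint = ((8+(-7))/2, (4+(-1))/2) = (0.5000, 1.5000)

Perpendicular bisector through (0.5000, 1.5000)


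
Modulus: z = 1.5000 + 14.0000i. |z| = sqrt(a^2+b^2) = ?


|z| = sqrt(1.5^2 + 14^2) = sqrt(2.25 + 196) = sqrt(198.25) = 14.0801

|z| = 14.0801


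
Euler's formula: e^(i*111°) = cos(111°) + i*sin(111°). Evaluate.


cos(111°) = -0.3584
sin(111°) = 0.9336

e^(i*111°) = -0.3584 + 0.9336i


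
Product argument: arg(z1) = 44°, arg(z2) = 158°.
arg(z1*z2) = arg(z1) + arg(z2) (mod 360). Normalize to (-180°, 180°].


arg(z1*z2) = 44° + 158° = 202°
Normalized to (-180°, 180°]: -158°

-158°


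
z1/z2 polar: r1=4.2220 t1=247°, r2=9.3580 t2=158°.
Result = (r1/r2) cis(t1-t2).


r = 4.2220 / 9.3580 = 0.4512
theta = 247° - 158° = 89° = 89° (mod 360)

0.4512 cis(89°)


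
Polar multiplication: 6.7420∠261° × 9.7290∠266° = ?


r = 6.7420 * 9.7290 = 65.5929
theta = 261° + 266° = 527° = 167° (mod 360)

65.5929 cis(167°)


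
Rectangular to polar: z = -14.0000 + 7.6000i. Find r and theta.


r = sqrt(196+57.76) = sqrt(253.76) = 15.9298
theta = atan2(7.6, -14) = 151.5044 degrees

r = 15.9298, theta = 151.5044 degrees


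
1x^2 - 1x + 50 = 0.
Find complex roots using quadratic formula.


disc = (-1)^2 - 4*1*50 = 1 - 200 = -199
sqrt(|disc|) = sqrt(199) = 14.1067
Real part = 1/(2*1) = 0.5000
Imag part = 14.1067/(2*1) = 7.0534

0.5000 ± 7.0534i


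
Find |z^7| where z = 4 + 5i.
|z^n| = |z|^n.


|z| = sqrt(16+25) = sqrt(41) = 6.4031
|z^7| = |z|^7 = (sqrt(41))^7 = 41^3 * sqrt(41) = 68921*sqrt(41)

|z^7| = 68921*sqrt(41) ≈ 441309.7256


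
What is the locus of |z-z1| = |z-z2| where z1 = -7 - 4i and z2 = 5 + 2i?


Equal distances means the locus is the perpendicular bisector of z1 and z2.
Midpoint = ((-7+5)/2, (-4+2)/2) = (-1.0000, -1.0000)

Perpendicular bisector through (-1.0000, -1.0000)


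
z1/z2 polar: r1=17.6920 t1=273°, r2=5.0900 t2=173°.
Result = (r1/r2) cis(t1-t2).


r = 17.6920 / 5.0900 = 3.4758
theta = 273° - 173° = 100° = 100° (mod 360)

3.4758 cis(100°)


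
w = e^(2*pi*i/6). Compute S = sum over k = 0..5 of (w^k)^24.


The roots are w_k = w^k with w = e^(2*pi*i/6), and (w^k)^24 = (w^24)^k.
So S = 1 + u + u^2 + ... + u^(5) with u = w^24.
24 = 4*6 + 0, so 24 is a multiple of 6 and u = (w^6)^4 = 1.
Every one of the 6 terms equals 1: S = 6

S = 6


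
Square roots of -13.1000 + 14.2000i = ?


|z| = sqrt(171.61+201.64) = 19.3197
sqrt((|z|+a)/2) = sqrt((19.3197+(-13.1))/2) = sqrt(3.1098) = 1.7635
sqrt((|z|-a)/2) = sqrt((19.3197-(-13.1))/2) = sqrt(16.2098) = 4.0261

±(1.7635 + 4.0261i) i.e. 1.7635 + 4.0261i and -1.7635 - 4.0261i


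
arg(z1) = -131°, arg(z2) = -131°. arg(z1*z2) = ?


arg(z1*z2) = -131° - 131° = -262°
Normalized to (-180°, 180°]: 98°

98°


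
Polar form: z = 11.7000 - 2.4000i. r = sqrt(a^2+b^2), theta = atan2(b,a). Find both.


r = sqrt(136.89+5.76) = sqrt(142.65) = 11.9436
theta = atan2(-2.4, 11.7) = -11.5922 degrees

r = 11.9436, theta = -11.5922 degrees


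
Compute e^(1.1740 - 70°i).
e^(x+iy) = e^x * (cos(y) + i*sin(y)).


e^1.1740 = 3.2349
cos(-70°) = 0.34202
sin(-70°) = -0.9397
Real = 3.2349*0.34202 = 1.1064
Imag = 3.2349*(-0.9397) = -3.0398

1.1064 - 3.0398i


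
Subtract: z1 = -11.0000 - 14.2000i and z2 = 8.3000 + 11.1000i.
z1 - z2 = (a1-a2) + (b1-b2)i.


Real: -11 - 8.3 = -19.3
Imag: -14.2 - 11.1 = -25.3

-19.3000 - 25.3000i


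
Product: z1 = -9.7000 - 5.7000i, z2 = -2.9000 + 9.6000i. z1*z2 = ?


Real = -9.7*(-2.9) - (-5.7)*9.6 = 28.13 - (-54.72) = 82.85
Imag = -9.7*9.6 - (2.9)*(-5.7) = -93.12 + 16.53 = -76.59

82.8500 - 76.5900i


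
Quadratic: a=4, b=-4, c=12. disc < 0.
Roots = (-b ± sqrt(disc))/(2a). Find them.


disc = (-4)^2 - 4*4*12 = 16 - 192 = -176
sqrt(|disc|) = sqrt(176) = 13.2665
Real part = 4/(2*4) = 0.5000
Imag part = 13.2665/(2*4) = 1.6583

0.5000 ± 1.6583i


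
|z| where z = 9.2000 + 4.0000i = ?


|z| = sqrt(9.2^2 + 4^2) = sqrt(84.64 + 16) = sqrt(100.64) = 10.0319

|z| = 10.0319


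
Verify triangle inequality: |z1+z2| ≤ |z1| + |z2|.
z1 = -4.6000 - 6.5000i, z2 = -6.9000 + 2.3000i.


|z1| = sqrt((-4.6)^2 + (-6.5)^2) = sqrt(63.41) = 7.9630
|z2| = sqrt((-6.9)^2 + 2.3^2) = sqrt(52.9) = 7.2732
z1+z2 = -11.5000 - 4.2000i
|z1+z2| = sqrt(149.89) = 12.2430
|z1|+|z2| = 7.9630 + 7.2732 = 15.2362

|z1+z2| = 12.2430 ≤ |z1|+|z2| = 15.2362 (verified)


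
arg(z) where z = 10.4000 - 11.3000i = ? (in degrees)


Re = 10.4, Im = -11.3
arg = atan2(-11.3, 10.4) = -47.3750 degrees

arg(z) = -47.3750 degrees


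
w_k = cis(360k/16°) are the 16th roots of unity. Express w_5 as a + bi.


Angle = 360*5/16 = 112.5°
a = cos(112.5°) = -0.3827
b = sin(112.5°) = 0.9239

-0.3827 + 0.9239i


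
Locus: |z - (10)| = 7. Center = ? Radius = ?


|z - z0| = r is a circle with center z0 and radius r.
Center = (10, 0), radius = 7

Circle with center (10, 0) and radius 7


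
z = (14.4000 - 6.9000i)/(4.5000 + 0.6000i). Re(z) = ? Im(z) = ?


Multiply by conjugate: (14.4000 - 6.9000i)(4.5000 - 0.6000i) / (4.5^2 + 0.6^2)
Numerator real = 14.4*4.5 - (6.9)*0.6 = 60.66
Numerator imag = -6.9*4.5 - 14.4*0.6 = -39.69
Denominator = 20.61
Re(z) = 60.66/20.61 = 2.9432
Im(z) = -39.69/20.61 = -1.9258

Re(z) = 2.9432, Im(z) = -1.9258


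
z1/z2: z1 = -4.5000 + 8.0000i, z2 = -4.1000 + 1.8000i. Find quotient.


Conjugate of z2 = -4.1000 - 1.8000i
Numerator: (-4.5000 + 8.0000i)(-4.1000 - 1.8000i) = 32.8500 - 24.7000i
Denominator: (-4.1)^2 + 1.8^2 = 20.05
Result = (32.8500 - 24.7000i)/20.05

1.6384 - 1.2319i


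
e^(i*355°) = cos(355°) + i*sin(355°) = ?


cos(355°) = 0.9962
sin(355°) = -0.0872

e^(i*355°) = 0.9962 - 0.0872i


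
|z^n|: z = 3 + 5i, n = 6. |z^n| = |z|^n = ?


|z| = sqrt(9+25) = sqrt(34) = 5.8310
|z^6| = |z|^6 = (sqrt(34))^6 = 34^3 = 39304

|z^6| = 39304


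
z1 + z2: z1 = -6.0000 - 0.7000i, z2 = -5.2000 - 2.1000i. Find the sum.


Real: -6 - 5.2 = -11.2
Imag: -0.7 - 2.1 = -2.8

-11.2000 - 2.8000i


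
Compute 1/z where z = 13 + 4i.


|z|^2 = 169+16 = 185
1/z = (13 - 4i)/185

1/z = 0.0703 - 0.0216i


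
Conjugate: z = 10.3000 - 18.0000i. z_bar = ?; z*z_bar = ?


z_bar = 10.3000 + 18.0000i
z*z_bar = 10.3^2 + (-18)^2 = 106.09 + 324 = 430.09

z_bar = 10.3000 + 18.0000i, z*z_bar = 430.09


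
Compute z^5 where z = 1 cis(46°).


r^5 = 1^5 = 1
n*theta = 5*46° = 230° = 230° (mod 360)
a = 1*cos(230°) = -0.6428
b = 1*sin(230°) = -0.7660

1 cis(230°) = -0.6428 - 0.7660i


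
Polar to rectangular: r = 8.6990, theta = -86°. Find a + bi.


a = 8.6990*cos(-86°) = 8.6990*0.06976 = 0.6068
b = 8.6990*sin(-86°) = 8.6990*(-0.99756) = -8.6778

0.6068 - 8.6778i


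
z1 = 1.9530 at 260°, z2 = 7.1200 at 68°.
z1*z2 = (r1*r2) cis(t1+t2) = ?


r = 1.9530 * 7.1200 = 13.9054
theta = 260° + 68° = 328° = 328° (mod 360)

13.9054 cis(328°)


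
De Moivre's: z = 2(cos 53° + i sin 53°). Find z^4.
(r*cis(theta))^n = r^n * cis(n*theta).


r^4 = 2^4 = 16
n*theta = 4*53° = 212° = 212° (mod 360)
a = 16*cos(212°) = -13.5688
b = 16*sin(212°) = -8.4787

16 cis(212°) = -13.5688 - 8.4787i


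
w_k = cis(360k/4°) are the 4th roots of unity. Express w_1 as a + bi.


Angle = 360*1/4 = 90°
a = cos(90°) = 0
b = sin(90°) = 1.0000

0 + 1.0000i


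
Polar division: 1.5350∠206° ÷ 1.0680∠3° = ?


r = 1.5350 / 1.0680 = 1.4373
theta = 206° - 3° = 203° = 203° (mod 360)

1.4373 cis(203°)


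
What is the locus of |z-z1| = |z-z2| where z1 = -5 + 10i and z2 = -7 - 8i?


Equal distances means the locus is the perpendicular bisector of z1 and z2.
Midpoint = ((-5+(-7))/2, (10+(-8))/2) = (-6.0000, 1.0000)

Perpendicular bisector through (-6.0000, 1.0000)


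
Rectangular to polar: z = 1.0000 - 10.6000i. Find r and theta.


r = sqrt(1+112.36) = sqrt(113.36) = 10.6471
theta = atan2(-10.6, 1) = -84.6107 degrees

r = 10.6471, theta = -84.6107 degrees


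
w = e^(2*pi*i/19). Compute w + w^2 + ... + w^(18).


With w = e^(2*pi*i/19), all 19 of the 19th roots of unity w^0 = 1, w, ..., w^(18) sum to 0: 1 + w + ... + w^(18) = (1 - w^19)/(1 - w) = 0 since w^19 = 1, w ≠ 1.
Removing the root 1: w + w^2 + ... + w^(18) = 0 - 1 = -1

Sum = -1


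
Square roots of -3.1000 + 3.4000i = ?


|z| = sqrt(9.61+11.56) = 4.6011
sqrt((|z|+a)/2) = sqrt((4.6011+(-3.1))/2) = sqrt(0.7505) = 0.8663
sqrt((|z|-a)/2) = sqrt((4.6011-(-3.1))/2) = sqrt(3.8505) = 1.9623

±(0.8663 + 1.9623i) i.e. 0.8663 + 1.9623i and -0.8663 - 1.9623i


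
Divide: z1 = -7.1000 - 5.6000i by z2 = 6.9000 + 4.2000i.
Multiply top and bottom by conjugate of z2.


Conjugate of z2 = 6.9000 - 4.2000i
Numerator: (-7.1000 - 5.6000i)(6.9000 - 4.2000i) = -72.5100 - 8.8200i
Denominator: 6.9^2 + 4.2^2 = 65.25
Result = (-72.5100 - 8.8200i)/65.25

-1.1113 - 0.1352i


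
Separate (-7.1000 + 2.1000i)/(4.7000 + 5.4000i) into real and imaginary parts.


Multiply by conjugate: (-7.1000 + 2.1000i)(4.7000 - 5.4000i) / (4.7^2 + 5.4^2)
Numerator real = -7.1*4.7 + 2.1*5.4 = -22.03
Numerator imag = 2.1*4.7 - (-7.1)*5.4 = 48.21
Denominator = 51.25
Re(z) = -22.03/51.25 = -0.4299
Im(z) = 48.21/51.25 = 0.9407

Re(z) = -0.4299, Im(z) = 0.9407


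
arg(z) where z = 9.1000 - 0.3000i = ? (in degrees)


Re = 9.1, Im = -0.3
arg = atan2(-0.3, 9.1) = -1.8882 degrees

arg(z) = -1.8882 degrees


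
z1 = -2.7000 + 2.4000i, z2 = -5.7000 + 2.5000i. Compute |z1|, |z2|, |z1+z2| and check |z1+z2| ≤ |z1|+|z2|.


|z1| = sqrt((-2.7)^2 + 2.4^2) = sqrt(13.05) = 3.6125
|z2| = sqrt((-5.7)^2 + 2.5^2) = sqrt(38.74) = 6.2241
z1+z2 = -8.4000 + 4.9000i
|z1+z2| = sqrt(94.57) = 9.7247
|z1|+|z2| = 3.6125 + 6.2241 = 9.8366

|z1+z2| = 9.7247 ≤ |z1|+|z2| = 9.8366 (verified)


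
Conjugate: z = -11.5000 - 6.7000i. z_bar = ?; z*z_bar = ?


z_bar = -11.5000 + 6.7000i
z*z_bar = (-11.5)^2 + (-6.7)^2 = 132.25 + 44.89 = 177.14

z_bar = -11.5000 + 6.7000i, z*z_bar = 177.14


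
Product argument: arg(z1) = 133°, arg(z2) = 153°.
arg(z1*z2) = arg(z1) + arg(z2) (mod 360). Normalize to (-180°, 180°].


arg(z1*z2) = 133° + 153° = 286°
Normalized to (-180°, 180°]: -74°

-74°


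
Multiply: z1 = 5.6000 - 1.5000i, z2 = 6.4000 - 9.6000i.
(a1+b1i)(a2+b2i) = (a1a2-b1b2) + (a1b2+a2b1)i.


Real = 5.6*6.4 - (-1.5)*(-9.6) = 35.84 - 14.4 = 21.44
Imag = 5.6*(-9.6) + 6.4*(-1.5) = -53.76 - (9.6) = -63.36

21.4400 - 63.3600i


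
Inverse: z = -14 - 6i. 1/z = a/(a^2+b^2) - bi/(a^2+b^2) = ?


|z|^2 = 196+36 = 232
1/z = (-14 + 6i)/232

1/z = -0.0603 + 0.0259i


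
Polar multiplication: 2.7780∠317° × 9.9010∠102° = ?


r = 2.7780 * 9.9010 = 27.5050
theta = 317° + 102° = 419° = 59° (mod 360)

27.5050 cis(59°)


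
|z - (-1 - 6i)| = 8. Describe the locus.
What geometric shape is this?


|z - z0| = r is a circle with center z0 and radius r.
Center = (-1, -6), radius = 8

Circle with center (-1, -6) and radius 8


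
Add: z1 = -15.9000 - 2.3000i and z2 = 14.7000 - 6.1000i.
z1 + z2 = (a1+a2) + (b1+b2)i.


Real: -15.9 + 14.7 = -1.2
Imag: -2.3 - 6.1 = -8.4

-1.2000 - 8.4000i


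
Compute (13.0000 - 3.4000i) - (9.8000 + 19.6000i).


Real: 13 - 9.8 = 3.2
Imag: -3.4 - 19.6 = -23

3.2000 - 23.0000i


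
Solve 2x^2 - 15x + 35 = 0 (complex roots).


disc = (-15)^2 - 4*2*35 = 225 - 280 = -55
sqrt(|disc|) = sqrt(55) = 7.4162
Real part = 15/(2*2) = 3.7500
Imag part = 7.4162/(2*2) = 1.8540

3.7500 ± 1.8540i


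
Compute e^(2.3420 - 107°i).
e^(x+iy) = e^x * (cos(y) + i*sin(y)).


e^2.3420 = 10.4020
cos(-107°) = -0.292372
sin(-107°) = -0.956305
Real = 10.4020*(-0.292372) = -3.0413
Imag = 10.4020*(-0.956305) = -9.9475

-3.0413 - 9.9475i


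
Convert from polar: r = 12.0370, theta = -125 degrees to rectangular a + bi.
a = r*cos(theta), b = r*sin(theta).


a = 12.0370*cos(-125°) = 12.0370*(-0.573576) = -6.9041
b = 12.0370*sin(-125°) = 12.0370*(-0.81915) = -9.8601

-6.9041 - 9.8601i


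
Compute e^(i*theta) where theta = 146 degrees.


cos(146°) = -0.8290
sin(146°) = 0.5592

e^(i*146°) = -0.8290 + 0.5592i


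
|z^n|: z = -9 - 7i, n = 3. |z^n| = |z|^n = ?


|z| = sqrt(81+49) = sqrt(130) = 11.4018
|z^3| = |z|^3 = (sqrt(130))^3 = 130*sqrt(130)

|z^3| = 130*sqrt(130) ≈ 1482.2281


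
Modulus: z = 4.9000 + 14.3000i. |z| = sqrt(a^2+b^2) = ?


|z| = sqrt(4.9^2 + 14.3^2) = sqrt(24.01 + 204.49) = sqrt(228.5) = 15.1162

|z| = 15.1162


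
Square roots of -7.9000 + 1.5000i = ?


|z| = sqrt(62.41+2.25) = 8.0411
sqrt((|z|+a)/2) = sqrt((8.0411+(-7.9))/2) = sqrt(0.0706) = 0.2657
sqrt((|z|-a)/2) = sqrt((8.0411-(-7.9))/2) = sqrt(7.9706) = 2.8232

±(0.2657 + 2.8232i) i.e. 0.2657 + 2.8232i and -0.2657 - 2.8232i


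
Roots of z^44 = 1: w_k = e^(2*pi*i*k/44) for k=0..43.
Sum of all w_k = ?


The sum of all 44th roots of unity is 0.
Geometric series: (1 - w^44)/(1 - w) = (1-1)/(1-w) = 0 since w^44 = 1, w ≠ 1.
Alternatively: coefficient of z^43 in z^44 - 1 is 0.

0


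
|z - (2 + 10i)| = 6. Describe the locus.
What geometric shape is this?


|z - z0| = r is a circle with center z0 and radius r.
Center = (2, 10), radius = 6

Circle with center (2, 10) and radius 6


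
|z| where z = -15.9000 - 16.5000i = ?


|z| = sqrt((-15.9)^2 + (-16.5)^2) = sqrt(252.81 + 272.25) = sqrt(525.06) = 22.9142

|z| = 22.9142


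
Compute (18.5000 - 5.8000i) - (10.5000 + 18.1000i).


Real: 18.5 - 10.5 = 8
Imag: -5.8 - 18.1 = -23.9

8.0000 - 23.9000i


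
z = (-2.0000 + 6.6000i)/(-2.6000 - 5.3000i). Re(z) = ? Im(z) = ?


Multiply by conjugate: (-2.0000 + 6.6000i)(-2.6000 + 5.3000i) / ((-2.6)^2 + (-5.3)^2)
Numerator real = -2*(-2.6) + 6.6*(-5.3) = -29.78
Numerator imag = 6.6*(-2.6) - (-2)*(-5.3) = -27.76
Denominator = 34.85
Re(z) = -29.78/34.85 = -0.8545
Im(z) = -27.76/34.85 = -0.7966

Re(z) = -0.8545, Im(z) = -0.7966


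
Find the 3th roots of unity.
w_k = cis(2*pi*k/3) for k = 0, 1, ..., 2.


The 3th roots of unity are cis(360k/3°) for k=0..2
Angle step = 360/3 = 120°
Primitive root: cis(120°)
Primitive root = -0.5000 + 0.8660i

3 roots at angles: 0°, 120°, 240°


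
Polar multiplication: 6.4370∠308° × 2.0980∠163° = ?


r = 6.4370 * 2.0980 = 13.5048
theta = 308° + 163° = 471° = 111° (mod 360)

13.5048 cis(111°)


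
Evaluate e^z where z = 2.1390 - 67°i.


e^2.1390 = 8.49094
cos(-67°) = 0.39073
sin(-67°) = -0.920505
Real = 8.49094*0.39073 = 3.3177
Imag = 8.49094*(-0.920505) = -7.8160

3.3177 - 7.8160i


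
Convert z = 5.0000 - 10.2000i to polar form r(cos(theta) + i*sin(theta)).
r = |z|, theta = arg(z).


r = sqrt(25+104.04) = sqrt(129.04) = 11.3596
theta = atan2(-10.2, 5) = -63.8861 degrees

r = 11.3596, theta = -63.8861 degrees


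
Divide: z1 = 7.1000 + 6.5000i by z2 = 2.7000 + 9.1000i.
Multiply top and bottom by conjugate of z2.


Conjugate of z2 = 2.7000 - 9.1000i
Numerator: (7.1000 + 6.5000i)(2.7000 - 9.1000i) = 78.3200 - 47.0600i
Denominator: 2.7^2 + 9.1^2 = 90.1
Result = (78.3200 - 47.0600i)/90.1

0.8693 - 0.5223i


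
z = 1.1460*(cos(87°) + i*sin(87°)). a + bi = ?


a = 1.1460*cos(87°) = 1.1460*0.05234 = 0.0600
b = 1.1460*sin(87°) = 1.1460*0.9986 = 1.1444

0.0600 + 1.1444i


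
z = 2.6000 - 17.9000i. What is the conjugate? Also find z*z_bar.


z_bar = 2.6000 + 17.9000i
z*z_bar = 2.6^2 + (-17.9)^2 = 6.76 + 320.41 = 327.17

z_bar = 2.6000 + 17.9000i, z*z_bar = 327.17


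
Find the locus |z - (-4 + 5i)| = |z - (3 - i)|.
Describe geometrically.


Equal distances means the locus is the perpendicular bisector of z1 and z2.
Midpoint = ((-4+3)/2, (5+(-1))/2) = (-0.5000, 2.0000)

Perpendicular bisector through (-0.5000, 2.0000)


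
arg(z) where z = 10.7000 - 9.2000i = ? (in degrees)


Re = 10.7, Im = -9.2
arg = atan2(-9.2, 10.7) = -40.6894 degrees

arg(z) = -40.6894 degrees


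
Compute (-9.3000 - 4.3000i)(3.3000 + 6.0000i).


Real = -9.3*3.3 - (-4.3)*6 = -30.69 - (-25.8) = -4.89
Imag = -9.3*6 + 3.3*(-4.3) = -55.8 - (14.19) = -69.99

-4.8900 - 69.9900i


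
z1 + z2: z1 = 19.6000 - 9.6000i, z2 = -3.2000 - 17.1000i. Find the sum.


Real: 19.6 - 3.2 = 16.4
Imag: -9.6 - 17.1 = -26.7

16.4000 - 26.7000i


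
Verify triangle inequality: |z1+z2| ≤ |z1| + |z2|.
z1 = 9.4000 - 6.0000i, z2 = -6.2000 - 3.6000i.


|z1| = sqrt(9.4^2 + (-6)^2) = sqrt(124.36) = 11.1517
|z2| = sqrt((-6.2)^2 + (-3.6)^2) = sqrt(51.4) = 7.1694
z1+z2 = 3.2000 - 9.6000i
|z1+z2| = sqrt(102.4) = 10.1193
|z1|+|z2| = 11.1517 + 7.1694 = 18.3211

|z1+z2| = 10.1193 ≤ |z1|+|z2| = 18.3211 (verified)


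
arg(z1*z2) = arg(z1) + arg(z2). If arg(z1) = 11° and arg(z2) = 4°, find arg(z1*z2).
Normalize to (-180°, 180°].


arg(z1*z2) = 11° + 4° = 15°
Normalized to (-180°, 180°]: 15°

15°


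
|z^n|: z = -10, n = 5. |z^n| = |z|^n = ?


|z| = sqrt(100+0) = sqrt(100) = 10
|z^5| = |z|^5 = 10^5 = 100000

|z^5| = 100000


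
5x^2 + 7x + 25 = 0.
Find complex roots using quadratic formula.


disc = 7^2 - 4*5*25 = 49 - 500 = -451
sqrt(|disc|) = sqrt(451) = 21.2368
Real part = -7/(2*5) = -0.7000
Imag part = 21.2368/(2*5) = 2.1237

-0.7000 ± 2.1237i


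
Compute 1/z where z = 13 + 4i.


|z|^2 = 169+16 = 185
1/z = (13 - 4i)/185

1/z = 0.0703 - 0.0216i


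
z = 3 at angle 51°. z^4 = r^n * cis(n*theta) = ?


r^4 = 3^4 = 81
n*theta = 4*51° = 204° = 204° (mod 360)
a = 81*cos(204°) = -73.9972
b = 81*sin(204°) = -32.9457

81 cis(204°) = -73.9972 - 32.9457i


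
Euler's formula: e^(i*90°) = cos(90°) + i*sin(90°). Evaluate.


cos(90°) = 0
sin(90°) = 1.0000

e^(i*90°) = 0 + 1.0000i


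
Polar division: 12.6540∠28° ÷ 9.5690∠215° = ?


r = 12.6540 / 9.5690 = 1.3224
theta = 28° - 215° = -187° = 173° (mod 360)

1.3224 cis(173°)


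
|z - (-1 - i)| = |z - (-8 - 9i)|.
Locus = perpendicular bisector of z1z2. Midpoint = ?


Equal distances means the locus is the perpendicular bisector of z1 and z2.
Midpoint = ((-1+(-8))/2, (-1+(-9))/2) = (-4.5000, -5.0000)

Perpendicular bisector through (-4.5000, -5.0000)


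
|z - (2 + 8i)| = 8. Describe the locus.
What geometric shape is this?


|z - z0| = r is a circle with center z0 and radius r.
Center = (2, 8), radius = 8

Circle with center (2, 8) and radius 8


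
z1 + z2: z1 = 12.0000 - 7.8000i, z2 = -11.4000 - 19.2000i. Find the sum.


Real: 12 - 11.4 = 0.6
Imag: -7.8 - 19.2 = -27

0.6000 - 27.0000i


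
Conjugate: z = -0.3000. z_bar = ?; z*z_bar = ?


z_bar = -0.3000
z*z_bar = (-0.3)^2 + 0^2 = 0.09 + 0 = 0.09

z_bar = -0.3000, z*z_bar = 0.09


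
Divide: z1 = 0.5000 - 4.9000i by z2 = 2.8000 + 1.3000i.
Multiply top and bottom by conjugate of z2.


Conjugate of z2 = 2.8000 - 1.3000i
Numerator: (0.5000 - 4.9000i)(2.8000 - 1.3000i) = -4.9700 - 14.3700i
Denominator: 2.8^2 + 1.3^2 = 9.53
Result = (-4.9700 - 14.3700i)/9.53

-0.5215 - 1.5079i


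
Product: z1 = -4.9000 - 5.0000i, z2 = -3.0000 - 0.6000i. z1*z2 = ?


Real = -4.9*(-3) - (-5)*(-0.6) = 14.7 - 3 = 11.7
Imag = -4.9*(-0.6) - (3)*(-5) = 2.94 + 15 = 17.94

11.7000 + 17.9400i


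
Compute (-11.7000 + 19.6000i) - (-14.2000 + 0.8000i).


Real: -11.7 + 14.2 = 2.5
Imag: 19.6 - 0.8 = 18.8

2.5000 + 18.8000i


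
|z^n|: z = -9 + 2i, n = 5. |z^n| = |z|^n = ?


|z| = sqrt(81+4) = sqrt(85) = 9.2195
|z^5| = |z|^5 = (sqrt(85))^5 = 85^2 * sqrt(85) = 7225*sqrt(85)

|z^5| = 7225*sqrt(85) ≈ 66611.2087


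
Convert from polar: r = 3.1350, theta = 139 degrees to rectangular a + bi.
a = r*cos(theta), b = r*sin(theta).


a = 3.1350*cos(139°) = 3.1350*(-0.7547) = -2.3660
b = 3.1350*sin(139°) = 3.1350*0.65606 = 2.0567

-2.3660 + 2.0567i


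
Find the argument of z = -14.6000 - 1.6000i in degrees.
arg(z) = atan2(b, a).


Re = -14.6, Im = -1.6
arg = atan2(-1.6, -14.6) = -173.7460 degrees

arg(z) = -173.7460 degrees


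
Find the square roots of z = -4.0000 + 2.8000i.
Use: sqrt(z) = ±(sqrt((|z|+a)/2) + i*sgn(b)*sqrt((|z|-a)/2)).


|z| = sqrt(16+7.84) = 4.8826
sqrt((|z|+a)/2) = sqrt((4.8826+(-4))/2) = sqrt(0.4413) = 0.6643
sqrt((|z|-a)/2) = sqrt((4.8826-(-4))/2) = sqrt(4.4413) = 2.1074

±(0.6643 + 2.1074i) i.e. 0.6643 + 2.1074i and -0.6643 - 2.1074i


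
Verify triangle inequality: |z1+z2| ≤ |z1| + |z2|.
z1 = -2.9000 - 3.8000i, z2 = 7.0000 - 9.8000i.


|z1| = sqrt((-2.9)^2 + (-3.8)^2) = sqrt(22.85) = 4.7802
|z2| = sqrt(7^2 + (-9.8)^2) = sqrt(145.04) = 12.0433
z1+z2 = 4.1000 - 13.6000i
|z1+z2| = sqrt(201.77) = 14.2046
|z1|+|z2| = 4.7802 + 12.0433 = 16.8235

|z1+z2| = 14.2046 ≤ |z1|+|z2| = 16.8235 (verified)


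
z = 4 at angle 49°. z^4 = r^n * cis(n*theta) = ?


r^4 = 4^4 = 256
n*theta = 4*49° = 196° = 196° (mod 360)
a = 256*cos(196°) = -246.0830
b = 256*sin(196°) = -70.5632

256 cis(196°) = -246.0830 - 70.5632i


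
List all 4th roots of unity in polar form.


The 4th roots of unity are cis(360k/4°) for k=0..3
Angle step = 360/4 = 90°
Primitive root: cis(90°)
Primitive root = 0 + 1.0000i

4 roots at angles: 0°, 90°, 180°, 270°


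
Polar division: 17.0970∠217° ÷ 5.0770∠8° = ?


r = 17.0970 / 5.0770 = 3.3675
theta = 217° - 8° = 209° = 209° (mod 360)

3.3675 cis(209°)


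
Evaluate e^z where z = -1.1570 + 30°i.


e^-1.1570 = 0.3144
cos(30°) = 0.866
sin(30°) = 0.5
Real = 0.3144*0.866 = 0.2723
Imag = 0.3144*0.5 = 0.1572

0.2723 + 0.1572i


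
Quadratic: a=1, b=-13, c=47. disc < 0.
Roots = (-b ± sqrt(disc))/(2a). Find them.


disc = (-13)^2 - 4*1*47 = 169 - 188 = -19
sqrt(|disc|) = sqrt(19) = 4.3589
Real part = 13/(2*1) = 6.5000
Imag part = 4.3589/(2*1) = 2.1794

6.5000 ± 2.1794i


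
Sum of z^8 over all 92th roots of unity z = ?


The roots are w_k = w^k with w = e^(2*pi*i/92), and (w^k)^8 = (w^8)^k.
So S = 1 + u + u^2 + ... + u^(91) with u = w^8.
8 = 0*92 + 8, so 8 is not a multiple of 92: u = w^8 ≠ 1 (w is a primitive 92th root), while u^92 = (w^92)^8 = 1.
Geometric series: S = (1 - u^92)/(1 - u) = (1 - 1)/(1 - u) = 0

S = 0


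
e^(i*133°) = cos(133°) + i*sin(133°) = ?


cos(133°) = -0.6820
sin(133°) = 0.7314

e^(i*133°) = -0.6820 + 0.7314i


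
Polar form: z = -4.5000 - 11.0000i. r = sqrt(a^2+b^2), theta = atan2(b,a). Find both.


r = sqrt(20.25+121) = sqrt(141.25) = 11.8849
theta = atan2(-11, -4.5) = -112.2490 degrees

r = 11.8849, theta = -112.2490 degrees


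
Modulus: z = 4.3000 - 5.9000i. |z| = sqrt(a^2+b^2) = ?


|z| = sqrt(4.3^2 + (-5.9)^2) = sqrt(18.49 + 34.81) = sqrt(53.3) = 7.3007

|z| = 7.3007


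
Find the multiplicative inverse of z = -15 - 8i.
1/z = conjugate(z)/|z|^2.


|z|^2 = 225+64 = 289
1/z = (-15 + 8i)/289

1/z = -0.0519 + 0.0277i


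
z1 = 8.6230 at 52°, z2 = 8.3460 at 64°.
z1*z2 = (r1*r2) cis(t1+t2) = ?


r = 8.6230 * 8.3460 = 71.9676
theta = 52° + 64° = 116° = 116° (mod 360)

71.9676 cis(116°)


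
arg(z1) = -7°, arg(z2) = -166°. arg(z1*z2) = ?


arg(z1*z2) = -7° - 166° = -173°
Normalized to (-180°, 180°]: -173°

-173°


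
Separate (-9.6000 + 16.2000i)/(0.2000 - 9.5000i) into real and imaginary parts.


Multiply by conjugate: (-9.6000 + 16.2000i)(0.2000 + 9.5000i) / (0.2^2 + (-9.5)^2)
Numerator real = -9.6*0.2 + 16.2*(-9.5) = -155.82
Numerator imag = 16.2*0.2 - (-9.6)*(-9.5) = -87.96
Denominator = 90.29
Re(z) = -155.82/90.29 = -1.7258
Im(z) = -87.96/90.29 = -0.9742

Re(z) = -1.7258, Im(z) = -0.9742


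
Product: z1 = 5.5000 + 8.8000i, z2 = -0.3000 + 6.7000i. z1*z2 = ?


Real = 5.5*(-0.3) - 8.8*6.7 = -1.65 - 58.96 = -60.61
Imag = 5.5*6.7 - (0.3)*8.8 = 36.85 - (2.64) = 34.21

-60.6100 + 34.2100i


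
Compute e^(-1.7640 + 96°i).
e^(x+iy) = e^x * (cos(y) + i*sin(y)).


e^-1.7640 = 0.17136
cos(96°) = -0.1045
sin(96°) = 0.9945
Real = 0.17136*(-0.1045) = -0.0179
Imag = 0.17136*0.9945 = 0.1704

-0.0179 + 0.1704i


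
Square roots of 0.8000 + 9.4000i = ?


|z| = sqrt(0.64+88.36) = 9.4340
sqrt((|z|+a)/2) = sqrt((9.4340+0.8)/2) = sqrt(5.1170) = 2.2621
sqrt((|z|-a)/2) = sqrt((9.4340-0.8)/2) = sqrt(4.3170) = 2.0777

±(2.2621 + 2.0777i) i.e. 2.2621 + 2.0777i and -2.2621 - 2.0777i


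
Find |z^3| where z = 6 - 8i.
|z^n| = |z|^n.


|z| = sqrt(36+64) = sqrt(100) = 10
|z^3| = |z|^3 = 10^3 = 1000

|z^3| = 1000


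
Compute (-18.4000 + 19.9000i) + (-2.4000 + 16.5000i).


Real: -18.4 - 2.4 = -20.8
Imag: 19.9 + 16.5 = 36.4

-20.8000 + 36.4000i


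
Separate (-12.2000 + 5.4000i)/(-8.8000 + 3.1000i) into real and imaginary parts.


Multiply by conjugate: (-12.2000 + 5.4000i)(-8.8000 - 3.1000i) / ((-8.8)^2 + 3.1^2)
Numerator real = -12.2*(-8.8) + 5.4*3.1 = 124.1
Numerator imag = 5.4*(-8.8) - (-12.2)*3.1 = -9.7
Denominator = 87.05
Re(z) = 124.1/87.05 = 1.4256
Im(z) = -9.7/87.05 = -0.1114

Re(z) = 1.4256, Im(z) = -0.1114


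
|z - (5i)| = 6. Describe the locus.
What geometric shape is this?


|z - z0| = r is a circle with center z0 and radius r.
Center = (0, 5), radius = 6

Circle with center (0, 5) and radius 6


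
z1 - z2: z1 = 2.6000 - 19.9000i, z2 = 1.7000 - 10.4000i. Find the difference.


Real: 2.6 - 1.7 = 0.9
Imag: -19.9 + 10.4 = -9.5

0.9000 - 9.5000i


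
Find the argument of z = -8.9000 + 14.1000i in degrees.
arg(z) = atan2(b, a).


Re = -8.9, Im = 14.1
arg = atan2(14.1, -8.9) = 122.2604 degrees

arg(z) = 122.2604 degrees


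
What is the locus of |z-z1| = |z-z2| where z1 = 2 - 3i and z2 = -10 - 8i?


Equal distances means the locus is the perpendicular bisector of z1 and z2.
Midpoint = ((2+(-10))/2, (-3+(-8))/2) = (-4.0000, -5.5000)

Perpendicular bisector through (-4.0000, -5.5000)


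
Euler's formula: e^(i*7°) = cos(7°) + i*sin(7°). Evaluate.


cos(7°) = 0.9925
sin(7°) = 0.1219

e^(i*7°) = 0.9925 + 0.1219i


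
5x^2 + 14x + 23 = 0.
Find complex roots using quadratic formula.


disc = 14^2 - 4*5*23 = 196 - 460 = -264
sqrt(|disc|) = sqrt(264) = 16.2481
Real part = -14/(2*5) = -1.4000
Imag part = 16.2481/(2*5) = 1.6248

-1.4000 ± 1.6248i


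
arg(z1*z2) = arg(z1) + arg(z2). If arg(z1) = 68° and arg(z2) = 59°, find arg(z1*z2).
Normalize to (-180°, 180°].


arg(z1*z2) = 68° + 59° = 127°
Normalized to (-180°, 180°]: 127°

127°


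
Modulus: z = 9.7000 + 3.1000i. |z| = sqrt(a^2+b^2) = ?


|z| = sqrt(9.7^2 + 3.1^2) = sqrt(94.09 + 9.61) = sqrt(103.7) = 10.1833

|z| = 10.1833


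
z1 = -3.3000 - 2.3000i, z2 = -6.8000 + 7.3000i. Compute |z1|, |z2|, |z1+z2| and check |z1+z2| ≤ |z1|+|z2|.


|z1| = sqrt((-3.3)^2 + (-2.3)^2) = sqrt(16.18) = 4.0224
|z2| = sqrt((-6.8)^2 + 7.3^2) = sqrt(99.53) = 9.9765
z1+z2 = -10.1000 + 5.0000i
|z1+z2| = sqrt(127.01) = 11.2699
|z1|+|z2| = 4.0224 + 9.9765 = 13.9989

|z1+z2| = 11.2699 ≤ |z1|+|z2| = 13.9989 (verified)


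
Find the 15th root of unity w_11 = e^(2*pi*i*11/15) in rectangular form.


Angle = 360*11/15 = 264°
a = cos(264°) = -0.1045
b = sin(264°) = -0.9945

-0.1045 - 0.9945i


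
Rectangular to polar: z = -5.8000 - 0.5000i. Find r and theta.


r = sqrt(33.64+0.25) = sqrt(33.89) = 5.8215
theta = atan2(-0.5, -5.8) = -175.0729 degrees

r = 5.8215, theta = -175.0729 degrees


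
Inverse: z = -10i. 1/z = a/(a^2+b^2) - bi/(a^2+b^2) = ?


|z|^2 = 0+100 = 100
1/z = (0 + 10i)/100

1/z = 0 + 0.1000i


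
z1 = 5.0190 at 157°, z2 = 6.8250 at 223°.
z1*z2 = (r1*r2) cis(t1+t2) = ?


r = 5.0190 * 6.8250 = 34.2547
theta = 157° + 223° = 380° = 20° (mod 360)

34.2547 cis(20°)


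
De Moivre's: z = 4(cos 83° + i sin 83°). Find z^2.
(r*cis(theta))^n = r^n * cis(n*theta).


r^2 = 4^2 = 16
n*theta = 2*83° = 166° = 166° (mod 360)
a = 16*cos(166°) = -15.5247
b = 16*sin(166°) = 3.8708

16 cis(166°) = -15.5247 + 3.8708i


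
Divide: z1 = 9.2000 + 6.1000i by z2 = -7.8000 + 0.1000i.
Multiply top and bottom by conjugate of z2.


Conjugate of z2 = -7.8000 - 0.1000i
Numerator: (9.2000 + 6.1000i)(-7.8000 - 0.1000i) = -71.1500 - 48.5000i
Denominator: (-7.8)^2 + 0.1^2 = 60.85
Result = (-71.1500 - 48.5000i)/60.85

-1.1693 - 0.7970i


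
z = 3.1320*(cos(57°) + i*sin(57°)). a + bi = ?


a = 3.1320*cos(57°) = 3.1320*0.54464 = 1.7058
b = 3.1320*sin(57°) = 3.1320*0.83867 = 2.6267

1.7058 + 2.6267i


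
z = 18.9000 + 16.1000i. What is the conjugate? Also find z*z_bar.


z_bar = 18.9000 - 16.1000i
z*z_bar = 18.9^2 + 16.1^2 = 357.21 + 259.21 = 616.42

z_bar = 18.9000 - 16.1000i, z*z_bar = 616.42


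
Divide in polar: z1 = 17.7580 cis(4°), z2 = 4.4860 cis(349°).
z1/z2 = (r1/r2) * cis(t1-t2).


r = 17.7580 / 4.4860 = 3.9585
theta = 4° - 349° = -345° = 15° (mod 360)

3.9585 cis(15°)


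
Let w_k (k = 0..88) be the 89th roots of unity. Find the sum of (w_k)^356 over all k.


The roots are w_k = w^k with w = e^(2*pi*i/89), and (w^k)^356 = (w^356)^k.
So S = 1 + u + u^2 + ... + u^(88) with u = w^356.
356 = 4*89 + 0, so 356 is a multiple of 89 and u = (w^89)^4 = 1.
Every one of the 89 terms equals 1: S = 89

S = 89


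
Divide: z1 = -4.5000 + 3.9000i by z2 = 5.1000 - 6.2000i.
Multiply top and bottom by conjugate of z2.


Conjugate of z2 = 5.1000 + 6.2000i
Numerator: (-4.5000 + 3.9000i)(5.1000 + 6.2000i) = -47.1300 - 8.0100i
Denominator: 5.1^2 + (-6.2)^2 = 64.45
Result = (-47.1300 - 8.0100i)/64.45

-0.7313 - 0.1243i


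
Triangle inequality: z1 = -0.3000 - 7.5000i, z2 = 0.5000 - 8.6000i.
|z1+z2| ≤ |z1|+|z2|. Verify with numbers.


|z1| = sqrt((-0.3)^2 + (-7.5)^2) = sqrt(56.34) = 7.5060
|z2| = sqrt(0.5^2 + (-8.6)^2) = sqrt(74.21) = 8.6145
z1+z2 = 0.2000 - 16.1000i
|z1+z2| = sqrt(259.25) = 16.1012
|z1|+|z2| = 7.5060 + 8.6145 = 16.1205

|z1+z2| = 16.1012 ≤ |z1|+|z2| = 16.1205 (verified)


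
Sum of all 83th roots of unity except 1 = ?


With w = e^(2*pi*i/83), all 83 of the 83th roots of unity w^0 = 1, w, ..., w^(82) sum to 0: 1 + w + ... + w^(82) = (1 - w^83)/(1 - w) = 0 since w^83 = 1, w ≠ 1.
Removing the root 1: w + w^2 + ... + w^(82) = 0 - 1 = -1

Sum = -1


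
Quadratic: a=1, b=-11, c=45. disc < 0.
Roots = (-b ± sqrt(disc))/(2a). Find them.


disc = (-11)^2 - 4*1*45 = 121 - 180 = -59
sqrt(|disc|) = sqrt(59) = 7.6811
Real part = 11/(2*1) = 5.5000
Imag part = 7.6811/(2*1) = 3.8406

5.5000 ± 3.8406i


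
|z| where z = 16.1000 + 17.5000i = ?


|z| = sqrt(16.1^2 + 17.5^2) = sqrt(259.21 + 306.25) = sqrt(565.46) = 23.7794

|z| = 23.7794


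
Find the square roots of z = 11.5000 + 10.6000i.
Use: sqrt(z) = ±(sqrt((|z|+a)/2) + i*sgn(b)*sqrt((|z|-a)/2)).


|z| = sqrt(132.25+112.36) = 15.6400
sqrt((|z|+a)/2) = sqrt((15.6400+11.5)/2) = sqrt(13.5700) = 3.6837
sqrt((|z|-a)/2) = sqrt((15.6400-11.5)/2) = sqrt(2.0700) = 1.4388

±(3.6837 + 1.4388i) i.e. 3.6837 + 1.4388i and -3.6837 - 1.4388i


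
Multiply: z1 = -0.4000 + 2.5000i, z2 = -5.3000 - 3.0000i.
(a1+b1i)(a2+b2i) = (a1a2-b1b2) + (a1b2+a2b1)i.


Real = -0.4*(-5.3) - 2.5*(-3) = 2.12 - (-7.5) = 9.62
Imag = -0.4*(-3) - (5.3)*2.5 = 1.2 - (13.25) = -12.05

9.6200 - 12.0500i


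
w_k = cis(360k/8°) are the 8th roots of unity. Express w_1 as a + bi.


Angle = 360*1/8 = 45°
a = cos(45°) = 0.7071
b = sin(45°) = 0.7071

0.7071 + 0.7071i


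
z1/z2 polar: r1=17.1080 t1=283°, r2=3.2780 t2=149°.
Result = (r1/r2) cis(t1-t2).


r = 17.1080 / 3.2780 = 5.2190
theta = 283° - 149° = 134° = 134° (mod 360)

5.2190 cis(134°)


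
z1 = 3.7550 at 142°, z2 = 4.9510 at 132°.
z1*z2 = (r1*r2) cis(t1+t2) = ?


r = 3.7550 * 4.9510 = 18.5910
theta = 142° + 132° = 274° = 274° (mod 360)

18.5910 cis(274°)


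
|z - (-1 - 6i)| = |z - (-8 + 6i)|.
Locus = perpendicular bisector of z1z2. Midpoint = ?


Equal distances means the locus is the perpendicular bisector of z1 and z2.
Midpoint = ((-1+(-8))/2, (-6+6)/2) = (-4.5000, 0)

Perpendicular bisector through (-4.5000, 0)


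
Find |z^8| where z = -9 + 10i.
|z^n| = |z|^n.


|z| = sqrt(81+100) = sqrt(181) = 13.4536
|z^8| = |z|^8 = (sqrt(181))^8 = 181^4 = 1073283121

|z^8| = 1073283121
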